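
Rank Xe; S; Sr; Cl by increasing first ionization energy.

Sr < S < Xe < Cl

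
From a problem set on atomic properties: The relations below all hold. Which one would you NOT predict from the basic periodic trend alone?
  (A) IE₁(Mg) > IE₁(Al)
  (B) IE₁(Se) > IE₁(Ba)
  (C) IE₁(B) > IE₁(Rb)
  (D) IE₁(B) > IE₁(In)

(A)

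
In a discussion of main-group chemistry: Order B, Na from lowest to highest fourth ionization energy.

Na < B

Consider each +3 ion: B³⁺ is the bare [He] core; Na³⁺ is already 2 electrons into the core.
All of these are removing an electron from a noble-gas core or deeper; the smaller core (lower principal quantum number) is held far more tightly, and within a period the higher nuclear charge binds the same core more tightly.
Tabulated IE_4 (kJ/mol): B 25026, Na 9543.
Putting it together, IE_4: Na < B.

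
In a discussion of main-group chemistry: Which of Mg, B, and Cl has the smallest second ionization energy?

IE_2 is the cost of taking one more electron from the +1 cation: Mg⁺ still has 1 valence electron; B⁺ still has 2 valence electrons; Cl⁺ still has 6 valence electrons.
All are still removing valence electrons, so compare the +1 ions as you would atoms: IE_2 generally rises across a period (higher Z_eff) and falls down a group (larger shell), subject to the usual subshell exceptions.
Valence configurations: Mg⁺ [Ne]3s¹, B⁺ [He]2s², Cl⁺ [Ne]3s²3p⁴.
Approximate IE_2 values (kJ/mol): Mg 1451, B 2427, Cl 2298.
Hence IE_2: Mg < Cl < B.

Mg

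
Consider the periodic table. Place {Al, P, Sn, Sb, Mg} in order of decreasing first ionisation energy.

P, Sb, Mg, Sn, Al

Removing the outermost electron gets harder across a period and easier down a group.
These span different periods and groups, so the two trends combine.
Sn > Al: the two effects oppose for this pair; the across-period effect wins (709 vs 578 kJ/mol).
Mg > Sn: the two effects oppose for this pair; the down-group effect wins (738 vs 709 kJ/mol).
Sb > Mg: the two effects oppose for this pair; the across-period effect wins (831 vs 738 kJ/mol).
P > Sb: they share group 15; the group trend gives P the larger value.
Note the exception: Mg has a higher first ionization energy than Al, contrary to the simple trend — Al's single 3p electron is easier to remove than one from Mg's filled 3s².
Tabulated first ionization energy (kJ/mol): Mg 738, Al 578, P 1012, Sn 709, Sb 831.
So from highest to lowest: P > Sb > Mg > Sn > Al.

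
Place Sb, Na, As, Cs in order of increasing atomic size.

Na is in period 3, group 1; As is in period 4, group 15; Sb is in period 5, group 15; Cs is in period 6, group 1.
Across a period the added protons contract the valence shell; down a group each new principal shell makes the atom larger.
These span different periods and groups, so the two trends combine.
Sb > As: they share group 15; the group trend gives Sb the larger value.
Na > Sb: the two effects oppose for this pair; the across-period effect wins (155 vs 140 pm).
Cs > Na: Cs sits below Na in group 1, so the down-group effect alone puts Cs larger.
Tabulated atomic radius (pm): Na 155, As 121, Sb 140, Cs 232.
So from smallest to largest: As < Sb < Na < Cs.

As < Sb < Na < Cs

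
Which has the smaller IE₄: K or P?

P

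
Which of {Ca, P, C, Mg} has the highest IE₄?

Mg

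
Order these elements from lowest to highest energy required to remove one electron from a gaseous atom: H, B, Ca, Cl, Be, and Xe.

Ca, B, Be, Xe, Cl, H

H is in period 1, group 1; Be is in period 2, group 2; B is in period 2, group 13; Cl is in period 3, group 17; Ca is in period 4, group 2; Xe is in period 5, group 18.
IE₁ increases left→right with effective nuclear charge and decreases top→bottom as the valence shell moves farther out.
Neither a single period nor a single group — weigh both effects.
B > Ca: both effects reinforce here, so B is clearly the higher of the two.
Be > B: this pair runs against the simple trend — see the exception note.
Xe > Be: the two effects oppose for this pair; the across-period effect wins (1170 vs 900 kJ/mol).
Cl > Xe: period and group pull opposite ways; the down-group shift dominates (1251 vs 1170 kJ/mol).
H > Cl: period and group pull opposite ways; the down-group shift dominates (1312 vs 1251 kJ/mol).
Note the exception: Be has a higher first ionization energy than B, contrary to the simple trend — removing B's lone 2p electron is easier than breaking Be's filled 2s².
For reference (kJ/mol): H 1312, Be 900, B 801, Cl 1251, Ca 590, Xe 1170.
So from lowest to highest: Ca < B < Be < Xe < Cl < H.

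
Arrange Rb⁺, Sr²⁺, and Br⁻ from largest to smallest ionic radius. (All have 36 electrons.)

Br⁻, Rb⁺, Sr²⁺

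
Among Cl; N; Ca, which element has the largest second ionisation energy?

Consider each +1 ion: Cl⁺ still has 6 valence electrons; N⁺ still has 4 valence electrons; Ca⁺ still has 1 valence electron.
All are still removing valence electrons, so compare the +1 ions as you would atoms: IE_2 generally rises across a period (higher Z_eff) and falls down a group (larger shell), subject to the usual subshell exceptions.
Valence configurations: Cl⁺ [Ne]3s²3p⁴, N⁺ [He]2s²2p², Ca⁺ [Ar]4s¹.
Approximate IE_2 values (kJ/mol): Cl 2298, N 2856, Ca 1145.
Putting it together, IE_2: Ca < Cl < N.

N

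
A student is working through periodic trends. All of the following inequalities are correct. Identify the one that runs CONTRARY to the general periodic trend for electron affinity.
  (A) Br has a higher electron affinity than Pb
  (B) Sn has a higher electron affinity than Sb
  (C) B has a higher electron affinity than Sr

(B)

The general trend: electron affinity increases across a period and decreases down a group.
(A) Br (period 4, group 17) vs Pb (period 6, group 14): the stated order agrees with the simple trend.
(B) Sn (period 5, group 14) vs Sb (period 5, group 15): the stated order contradicts the simple trend.
(C) B (period 2, group 13) vs Sr (period 5, group 2): the stated order agrees with the simple trend.
The exception is (B): adding an electron to Sb's half-filled 5p³ is unfavourable, so Sn has the more exothermic EA.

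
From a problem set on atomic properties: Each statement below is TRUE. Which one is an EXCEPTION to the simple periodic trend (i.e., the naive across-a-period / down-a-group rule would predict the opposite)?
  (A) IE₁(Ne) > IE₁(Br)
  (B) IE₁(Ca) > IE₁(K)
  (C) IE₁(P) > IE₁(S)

(C)

The general trend: IE₁ increases across a period and decreases down a group.
(A) Ne (period 2, group 18) vs Br (period 4, group 17): the stated order agrees with the simple trend.
(B) Ca (period 4, group 2) vs K (period 4, group 1): the stated order agrees with the simple trend.
(C) P (period 3, group 15) vs S (period 3, group 16): the stated order contradicts the simple trend.
The exception is (C): S (3p⁴) ionizes more easily than half-filled P (3p³) because the paired 3p electron in S is pushed out by e⁻–e⁻ repulsion.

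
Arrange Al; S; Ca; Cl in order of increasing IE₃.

Al < S < Cl < Ca

Consider each +2 ion: Al²⁺ still has 1 valence electron; S²⁺ still has 4 valence electrons; Ca²⁺ is the bare [Ar] core; Cl²⁺ still has 5 valence electrons.
Pulling an electron out of a noble-gas core costs far more than removing a remaining valence electron, so Ca sits at the high end of IE_3.
Valence configurations: Al²⁺ [Ne]3s¹, S²⁺ [Ne]3s²3p², Cl²⁺ [Ne]3s²3p³.
The numbers (kJ/mol): Al 2745, S 3357, Ca 4912, Cl 3822.
So the third ionization energies run Al < S < Cl < Ca.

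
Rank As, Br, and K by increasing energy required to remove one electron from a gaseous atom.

K < As < Br

K is in period 4, group 1; As is in period 4, group 15; Br is in period 4, group 17.
Removing the outermost electron gets harder across a period and easier down a group.
All lie in period 4, so first ionization energy increases left to right.
So from lowest to highest: K < As < Br.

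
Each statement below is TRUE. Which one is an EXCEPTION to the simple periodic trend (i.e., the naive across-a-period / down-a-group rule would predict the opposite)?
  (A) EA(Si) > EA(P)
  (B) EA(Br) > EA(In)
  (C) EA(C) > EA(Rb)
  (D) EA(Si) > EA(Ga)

(A)

The general trend: electron affinity increases across a period and decreases down a group.
(A) Si (period 3, group 14) vs P (period 3, group 15): the stated order contradicts the simple trend.
(B) Br (period 4, group 17) vs In (period 5, group 13): the stated order agrees with the simple trend.
(C) C (period 2, group 14) vs Rb (period 5, group 1): the stated order agrees with the simple trend.
(D) Si (period 3, group 14) vs Ga (period 4, group 13): the stated order agrees with the simple trend.
The exception is (A): adding an electron to P's half-filled 3p³ is unfavourable, so Si (3p²) has the more exothermic EA.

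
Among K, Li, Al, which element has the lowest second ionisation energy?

Al

IE_2 is the cost of taking one more electron from the +1 cation: K⁺ is the bare [Ar] core; Li⁺ is the bare [He] core; Al⁺ still has 2 valence electrons.
Breaking into a closed-shell core is much more expensive than removing a leftover valence electron — K and Li have the largest IE_2 here.
Approximate IE_2 values (kJ/mol): K 3052, Li 7298, Al 1817.
So the second ionization energies run Al < K < Li.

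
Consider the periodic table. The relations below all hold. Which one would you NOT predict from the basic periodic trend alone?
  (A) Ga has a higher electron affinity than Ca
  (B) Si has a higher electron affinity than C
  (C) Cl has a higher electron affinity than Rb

(B)

The general trend: electron affinity increases across a period and decreases down a group.
(A) Ga (period 4, group 13) vs Ca (period 4, group 2): the stated order agrees with the simple trend.
(B) Si (period 3, group 14) vs C (period 2, group 14): the stated order contradicts the simple trend.
(C) Cl (period 3, group 17) vs Rb (period 5, group 1): the stated order agrees with the simple trend.
The exception is (B): Si's larger, more diffuse 3p orbitals accept an added electron slightly more readily than C's compact 2p.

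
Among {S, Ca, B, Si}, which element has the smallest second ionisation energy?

IE_2 is the cost of taking one more electron from the +1 cation: S⁺ still has 5 valence electrons; Ca⁺ still has 1 valence electron; B⁺ still has 2 valence electrons; Si⁺ still has 3 valence electrons.
All are still removing valence electrons, so compare the +1 ions as you would atoms: IE_2 generally rises across a period (higher Z_eff) and falls down a group (larger shell), subject to the usual subshell exceptions.
Valence configurations: S⁺ [Ne]3s²3p³, Ca⁺ [Ar]4s¹, B⁺ [He]2s², Si⁺ [Ne]3s²3p¹.
Tabulated IE_2 (kJ/mol): S 2252, Ca 1145, B 2427, Si 1577.
So the second ionization energies run Ca < Si < S < B.

Ca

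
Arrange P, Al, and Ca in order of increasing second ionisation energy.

Ca < Al < P

After 1 electron has been removed, what remains? P⁺ still has 4 valence electrons; Al⁺ still has 2 valence electrons; Ca⁺ still has 1 valence electron.
All are still removing valence electrons, so compare the +1 ions as you would atoms: IE_2 generally rises across a period (higher Z_eff) and falls down a group (larger shell), subject to the usual subshell exceptions.
Valence configurations: P⁺ [Ne]3s²3p², Al⁺ [Ne]3s², Ca⁺ [Ar]4s¹.
Tabulated IE_2 (kJ/mol): P 1907, Al 1817, Ca 1145.
So the second ionization energies run Ca < Al < P.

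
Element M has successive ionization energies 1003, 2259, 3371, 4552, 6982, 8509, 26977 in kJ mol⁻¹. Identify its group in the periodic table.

Look for the largest jump between consecutive ionization energies: IE7/IE6 ≈ 3.2, far larger than any earlier ratio.
That jump marks the point where a core electron is being removed. So the atom has 6 valence electrons.
A main-group element with 6 valence electrons is in group 16.

Group 16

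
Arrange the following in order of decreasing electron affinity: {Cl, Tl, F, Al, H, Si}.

Cl, F, Si, H, Al, Tl

H is in period 1, group 1; F is in period 2, group 17; Al is in period 3, group 13; Si is in period 3, group 14; Cl is in period 3, group 17; Tl is in period 6, group 13.
Adding an electron releases more energy for atoms nearer the top right (short of the noble gases).
Here both period and group differ, so the two effects have to be weighed against each other.
Al > Tl: Al sits above Tl in group 13, so the down-group effect alone puts Al higher.
H > Al: period and group pull opposite ways; the down-group shift dominates (73 vs 42 kJ/mol).
Si > H: period and group pull opposite ways; the across-period shift dominates (134 vs 73 kJ/mol).
F > Si: both effects reinforce here, so F is clearly the higher of the two.
Cl > F: this pair runs against the simple trend — see the exception note.
Note the exception: Cl has a higher electron affinity than F, contrary to the simple trend — F's small 2p subshell makes the incoming electron feel strong e⁻–e⁻ repulsion, so Cl actually releases more energy on gaining an electron.
Approximate values (kJ/mol): H 73, F 328, Al 42, Si 134, Cl 349, Tl 19.
So from highest to lowest: Cl > F > Si > H > Al > Tl.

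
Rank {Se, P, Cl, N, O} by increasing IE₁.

Se, P, Cl, O, N

N is in period 2, group 15; O is in period 2, group 16; P is in period 3, group 15; Cl is in period 3, group 17; Se is in period 4, group 16.
First ionization energy rises across a period (greater Z_eff holds electrons more tightly) and falls down a group (valence electrons are farther from the nucleus).
Here both period and group differ, so the two effects have to be weighed against each other.
P > Se: period and group pull opposite ways; the down-group shift dominates (1012 vs 941 kJ/mol).
Cl > P: both are in period 3; the period trend gives Cl the larger value.
O > Cl: period and group pull opposite ways; the down-group shift dominates (1314 vs 1251 kJ/mol).
N > O: this pair runs against the simple trend — see the exception note.
Note the exception: N has a higher first ionization energy than O, contrary to the simple trend — pairing an electron in O's 2p⁴ costs repulsion energy, so O ionizes more easily than half-filled N (2p³).
Approximate values (kJ/mol): N 1402, O 1314, P 1012, Cl 1251, Se 941.
So from lowest to highest: Se < P < Cl < O < N.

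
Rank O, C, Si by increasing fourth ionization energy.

Si < C < O

The fourth ionization energy removes an electron from the +3 ion. For each element: O³⁺ still has 3 valence electrons; C³⁺ still has 1 valence electron; Si³⁺ still has 1 valence electron.
All are still removing valence electrons, so compare the +3 ions as you would atoms: IE_4 generally rises across a period (higher Z_eff) and falls down a group (larger shell), subject to the usual subshell exceptions.
Valence configurations: O³⁺ [He]2s²2p¹, C³⁺ [He]2s¹, Si³⁺ [Ne]3s¹.
Tabulated IE_4 (kJ/mol): O 7469, C 6223, Si 4356.
So the fourth ionization energies run Si < C < O.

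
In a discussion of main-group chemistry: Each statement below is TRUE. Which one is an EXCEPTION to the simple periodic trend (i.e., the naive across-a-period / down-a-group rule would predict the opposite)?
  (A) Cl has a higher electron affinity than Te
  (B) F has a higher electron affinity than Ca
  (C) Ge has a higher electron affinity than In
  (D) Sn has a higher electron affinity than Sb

The general trend: electron affinity increases across a period and decreases down a group.
(A) Cl (period 3, group 17) vs Te (period 5, group 16): the stated order agrees with the simple trend.
(B) F (period 2, group 17) vs Ca (period 4, group 2): the stated order agrees with the simple trend.
(C) Ge (period 4, group 14) vs In (period 5, group 13): the stated order agrees with the simple trend.
(D) Sn (period 5, group 14) vs Sb (period 5, group 15): the stated order contradicts the simple trend.
The exception is (D): adding an electron to Sb's half-filled 5p³ is unfavourable, so Sn has the more exothermic EA.

(D)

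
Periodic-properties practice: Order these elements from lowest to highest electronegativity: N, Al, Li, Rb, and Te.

Rb, Li, Al, Te, N

Electronegativity increases across a period and decreases down a group, tracking effective nuclear charge and atomic size.
These span different periods and groups, so the two trends combine.
Li > Rb: Li sits above Rb in group 1, so the down-group effect alone puts Li higher.
Al > Li: the two effects oppose for this pair; the across-period effect wins (1.61 vs 0.98).
Te > Al: period and group pull opposite ways; the across-period shift dominates (2.10 vs 1.61).
N > Te: period and group pull opposite ways; the down-group shift dominates (3.04 vs 2.10).
For reference (Pauling): Li 0.98, N 3.04, Al 1.61, Rb 0.82, Te 2.10.
So from lowest to highest: Rb < Li < Al < Te < N.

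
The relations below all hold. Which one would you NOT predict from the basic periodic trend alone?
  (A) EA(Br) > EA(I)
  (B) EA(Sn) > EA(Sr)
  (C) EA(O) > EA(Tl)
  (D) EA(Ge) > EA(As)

The general trend: electron affinity increases across a period and decreases down a group.
(A) Br (period 4, group 17) vs I (period 5, group 17): the stated order agrees with the simple trend.
(B) Sn (period 5, group 14) vs Sr (period 5, group 2): the stated order agrees with the simple trend.
(C) O (period 2, group 16) vs Tl (period 6, group 13): the stated order agrees with the simple trend.
(D) Ge (period 4, group 14) vs As (period 4, group 15): the stated order contradicts the simple trend.
The exception is (D): adding an electron to As's half-filled 4p³ is unfavourable, so Ge (4p²) has the more exothermic EA.

(D)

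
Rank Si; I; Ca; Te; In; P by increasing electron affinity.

Ca, In, P, Si, Te, I

Si is in period 3, group 14; P is in period 3, group 15; Ca is in period 4, group 2; In is in period 5, group 13; Te is in period 5, group 16; I is in period 5, group 17.
Atoms with high Z_eff and room in the valence shell (especially the halogens) have the most exothermic electron affinities.
These span different periods and groups, so the two trends combine.
In > Ca: the two effects oppose for this pair; the across-period effect wins (29 vs 2 kJ/mol).
P > In: relative to In, both the across-period and down-group shifts push P's electron affinity up.
Si > P: this pair runs against the simple trend — see the exception note.
Te > Si: the two effects oppose for this pair; the across-period effect wins (190 vs 134 kJ/mol).
I > Te: both are in period 5; the period trend gives I the larger value.
Note the exception: Si has a higher electron affinity than P, contrary to the simple trend — adding an electron to P's half-filled 3p³ is unfavourable, so Si (3p²) has the more exothermic EA.
Approximate values (kJ/mol): Si 134, P 72, Ca 2, In 29, Te 190, I 295.
So from lowest to highest: Ca < In < P < Si < Te < I.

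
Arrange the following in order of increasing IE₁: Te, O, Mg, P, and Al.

O is in period 2, group 16; Mg is in period 3, group 2; Al is in period 3, group 13; P is in period 3, group 15; Te is in period 5, group 16.
Across a period the outer electron is held more tightly (higher IE₁); down a group it sits in a higher shell, more shielded, and comes off more easily.
Here both period and group differ, so the two effects have to be weighed against each other.
Mg > Al: this pair runs against the simple trend — see the exception note.
Te > Mg: period and group pull opposite ways; the across-period shift dominates (869 vs 738 kJ/mol).
P > Te: period and group pull opposite ways; the down-group shift dominates (1012 vs 869 kJ/mol).
O > P: both effects reinforce here, so O is clearly the higher of the two.
Note the exception: Mg has a higher first ionization energy than Al, contrary to the simple trend — Al's single 3p electron is easier to remove than one from Mg's filled 3s².
For reference (kJ/mol): O 1314, Mg 738, Al 578, P 1012, Te 869.
So from lowest to highest: Al < Mg < Te < P < O.

Al, Mg, Te, P, O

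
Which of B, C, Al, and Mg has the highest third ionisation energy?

Mg

Consider each +2 ion: B²⁺ still has 1 valence electron; C²⁺ still has 2 valence electrons; Al²⁺ still has 1 valence electron; Mg²⁺ is the bare [Ne] core.
Breaking into a closed-shell core is much more expensive than removing a leftover valence electron — Mg has the largest IE_3 here.
Valence configurations: B²⁺ [He]2s¹, C²⁺ [He]2s², Al²⁺ [Ne]3s¹.
The numbers (kJ/mol): B 3660, C 4620, Al 2745, Mg 7733.
Putting it together, IE_3: Al < B < C < Mg.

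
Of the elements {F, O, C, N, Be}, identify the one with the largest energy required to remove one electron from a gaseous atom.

F

Be is in period 2, group 2; C is in period 2, group 14; N is in period 2, group 15; O is in period 2, group 16; F is in period 2, group 17.
Across a period the outer electron is held more tightly (higher IE₁); down a group it sits in a higher shell, more shielded, and comes off more easily.
All lie in period 2; the across-period trend (first ionization energy increases left to right) applies, with the exception below.
Note the exception: N has a higher first ionization energy than O, contrary to the simple trend — pairing an electron in O's 2p⁴ costs repulsion energy, so O ionizes more easily than half-filled N (2p³).
For reference (kJ/mol): Be 900, C 1086, N 1402, O 1314, F 1681.
The largest energy required to remove one electron from a gaseous atom among these belongs to F.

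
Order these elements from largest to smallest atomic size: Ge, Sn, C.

Moving right in a period, electrons are added to the same shell under a stronger nuclear pull, so atoms get smaller; moving down, a new shell is opened and atoms get larger.
All are in group 14, so atomic radius increases down the group.
So from largest to smallest: Sn > Ge > C.

Sn, Ge, C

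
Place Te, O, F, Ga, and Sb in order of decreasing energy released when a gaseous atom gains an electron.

F > Te > O > Sb > Ga

Electron affinity generally becomes more exothermic across a period toward the halogens and less exothermic down a group.
Here both period and group differ, so the two effects have to be weighed against each other.
Sb > Ga: period and group pull opposite ways; the across-period shift dominates (103 vs 29 kJ/mol).
O > Sb: relative to Sb, both the across-period and down-group shifts push O's electron affinity up.
Te > O: this pair runs against the simple trend — see the exception note.
F > Te: relative to Te, both the across-period and down-group shifts push F's electron affinity up.
Note the exception: Te has a higher electron affinity than O, contrary to the simple trend — O's compact 2p subshell gives strong electron–electron repulsion on the added electron.
Tabulated electron affinity (kJ/mol): O 141, F 328, Ga 29, Sb 103, Te 190.
So from highest to lowest: F > Te > O > Sb > Ga.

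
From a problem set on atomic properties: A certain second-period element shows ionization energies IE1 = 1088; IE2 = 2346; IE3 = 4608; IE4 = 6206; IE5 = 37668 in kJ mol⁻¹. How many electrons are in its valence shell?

4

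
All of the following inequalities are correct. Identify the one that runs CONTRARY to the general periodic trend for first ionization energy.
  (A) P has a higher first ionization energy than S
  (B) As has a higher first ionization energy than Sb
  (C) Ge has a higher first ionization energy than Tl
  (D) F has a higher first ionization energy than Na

The general trend: first ionization energy increases across a period and decreases down a group.
(A) P (period 3, group 15) vs S (period 3, group 16): the stated order contradicts the simple trend.
(B) As (period 4, group 15) vs Sb (period 5, group 15): the stated order agrees with the simple trend.
(C) Ge (period 4, group 14) vs Tl (period 6, group 13): the stated order agrees with the simple trend.
(D) F (period 2, group 17) vs Na (period 3, group 1): the stated order agrees with the simple trend.
The exception is (A): S (3p⁴) ionizes more easily than half-filled P (3p³) because the paired 3p electron in S is pushed out by e⁻–e⁻ repulsion.

(A)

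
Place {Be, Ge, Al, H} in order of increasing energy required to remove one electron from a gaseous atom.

Removing the outermost electron gets harder across a period and easier down a group.
These sit on a diagonal, where the across-period and down-group effects partly cancel.
Ge > Al: the two effects oppose for this pair; the across-period effect wins (762 vs 578 kJ/mol).
Be > Ge: the two effects oppose for this pair; the down-group effect wins (900 vs 762 kJ/mol).
H > Be: period and group pull opposite ways; the down-group shift dominates (1312 vs 900 kJ/mol).
Tabulated first ionization energy (kJ/mol): H 1312, Be 900, Al 578, Ge 762.
So from lowest to highest: Al < Ge < Be < H.

Al < Ge < Be < H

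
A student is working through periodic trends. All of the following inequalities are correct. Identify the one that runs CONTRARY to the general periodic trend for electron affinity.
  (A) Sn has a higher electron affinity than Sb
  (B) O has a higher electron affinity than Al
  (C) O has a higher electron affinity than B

(A)

The general trend: electron affinity increases across a period and decreases down a group.
(A) Sn (period 5, group 14) vs Sb (period 5, group 15): the stated order contradicts the simple trend.
(B) O (period 2, group 16) vs Al (period 3, group 13): the stated order agrees with the simple trend.
(C) O (period 2, group 16) vs B (period 2, group 13): the stated order agrees with the simple trend.
The exception is (A): adding an electron to Sb's half-filled 5p³ is unfavourable, so Sn has the more exothermic EA.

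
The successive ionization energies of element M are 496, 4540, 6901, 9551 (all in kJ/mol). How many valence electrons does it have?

Look for the largest jump between consecutive ionization energies: IE2/IE1 ≈ 9.2, far larger than any earlier ratio.
That jump marks the point where a core electron is being removed. So the atom has 1 valence electron.

1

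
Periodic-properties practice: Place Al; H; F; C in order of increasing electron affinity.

Al, H, C, F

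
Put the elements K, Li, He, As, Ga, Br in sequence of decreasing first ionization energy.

Removing the outermost electron gets harder across a period and easier down a group.
Neither a single period nor a single group — weigh both effects.
Li > K: Li sits above K in group 1, so the down-group effect alone puts Li higher.
Ga > Li: period and group pull opposite ways; the across-period shift dominates (579 vs 520 kJ/mol).
As > Ga: As lies to the right of Ga in period 4, so the across-period effect alone puts As higher.
Br > As: Br lies to the right of As in period 4, so the across-period effect alone puts Br higher.
He > Br: relative to Br, both the across-period and down-group shifts push He's first ionization energy up.
Approximate values (kJ/mol): He 2372, Li 520, K 419, Ga 579, As 947, Br 1140.
So from highest to lowest: He > Br > As > Ga > Li > K.

He > Br > As > Ga > Li > K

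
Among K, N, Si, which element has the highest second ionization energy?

K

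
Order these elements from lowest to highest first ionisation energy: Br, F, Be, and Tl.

Tl, Be, Br, F

IE₁ increases left→right with effective nuclear charge and decreases top→bottom as the valence shell moves farther out.
These span different periods and groups, so the two trends combine.
Be > Tl: the two effects oppose for this pair; the down-group effect wins (900 vs 589 kJ/mol).
Br > Be: the two effects oppose for this pair; the across-period effect wins (1140 vs 900 kJ/mol).
F > Br: they share group 17; the group trend gives F the larger value.
Tabulated first ionization energy (kJ/mol): Be 900, F 1681, Br 1140, Tl 589.
So from lowest to highest: Tl < Be < Br < F.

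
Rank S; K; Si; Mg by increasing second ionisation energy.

Mg < Si < S < K

The second ionization energy removes an electron from the +1 ion. For each element: S⁺ still has 5 valence electrons; K⁺ is the bare [Ar] core; Si⁺ still has 3 valence electrons; Mg⁺ still has 1 valence electron.
Core electrons are held far more tightly than valence electrons, so K tops the IE_2 order.
Valence configurations: S⁺ [Ne]3s²3p³, Si⁺ [Ne]3s²3p¹, Mg⁺ [Ne]3s¹.
Approximate IE_2 values (kJ/mol): S 2252, K 3052, Si 1577, Mg 1451.
Hence IE_2: Mg < Si < S < K.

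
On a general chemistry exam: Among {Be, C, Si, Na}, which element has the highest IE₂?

Na

After 1 electron has been removed, what remains? Be⁺ still has 1 valence electron; C⁺ still has 3 valence electrons; Si⁺ still has 3 valence electrons; Na⁺ is the bare [Ne] core.
Breaking into a closed-shell core is much more expensive than removing a leftover valence electron — Na has the largest IE_2 here.
Valence configurations: Be⁺ [He]2s¹, C⁺ [He]2s²2p¹, Si⁺ [Ne]3s²3p¹.
The numbers (kJ/mol): Be 1757, C 2353, Si 1577, Na 4562.
So the second ionization energies run Si < Be < C < Na.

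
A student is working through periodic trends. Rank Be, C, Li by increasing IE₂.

Be < C < Li

IE_2 is the cost of taking one more electron from the +1 cation: Be⁺ still has 1 valence electron; C⁺ still has 3 valence electrons; Li⁺ is the bare [He] core.
Core electrons are held far more tightly than valence electrons, so Li tops the IE_2 order.
Valence configurations: Be⁺ [He]2s¹, C⁺ [He]2s²2p¹.
Approximate IE_2 values (kJ/mol): Be 1757, C 2353, Li 7298.
So the second ionization energies run Be < C < Li.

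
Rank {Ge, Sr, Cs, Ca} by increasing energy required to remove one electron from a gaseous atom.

Ca is in period 4, group 2; Ge is in period 4, group 14; Sr is in period 5, group 2; Cs is in period 6, group 1.
First ionization energy rises across a period (greater Z_eff holds electrons more tightly) and falls down a group (valence electrons are farther from the nucleus).
Neither a single period nor a single group — weigh both effects.
Sr > Cs: both effects reinforce here, so Sr is clearly the higher of the two.
Ca > Sr: Ca sits above Sr in group 2, so the down-group effect alone puts Ca higher.
Ge > Ca: both are in period 4; the period trend gives Ge the larger value.
Tabulated first ionization energy (kJ/mol): Ca 590, Ge 762, Sr 550, Cs 376.
So from lowest to highest: Cs < Sr < Ca < Ge.

Cs < Sr < Ca < Ge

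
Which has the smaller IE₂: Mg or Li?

Mg

After 1 electron has been removed, what remains? Mg⁺ still has 1 valence electron; Li⁺ is the bare [He] core.
Breaking into a closed-shell core is much more expensive than removing a leftover valence electron — Li has the largest IE_2 here.
Tabulated IE_2 (kJ/mol): Mg 1451, Li 7298.
Hence IE_2: Mg < Li.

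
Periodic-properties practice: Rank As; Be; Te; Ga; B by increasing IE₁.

Ga, B, Te, Be, As

IE₁ increases left→right with effective nuclear charge and decreases top→bottom as the valence shell moves farther out.
These span different periods and groups, so the two trends combine.
B > Ga: they share group 13; the group trend gives B the larger value.
Te > B: period and group pull opposite ways; the across-period shift dominates (869 vs 801 kJ/mol).
Be > Te: the two effects oppose for this pair; the down-group effect wins (900 vs 869 kJ/mol).
As > Be: period and group pull opposite ways; the across-period shift dominates (947 vs 900 kJ/mol).
Note the exception: Be has a higher first ionization energy than B, contrary to the simple trend — removing B's lone 2p electron is easier than breaking Be's filled 2s².
For reference (kJ/mol): Be 900, B 801, Ga 579, As 947, Te 869.
So from lowest to highest: Ga < B < Te < Be < As.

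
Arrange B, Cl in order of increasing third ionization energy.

IE_3 is the cost of taking one more electron from the +2 cation: B²⁺ still has 1 valence electron; Cl²⁺ still has 5 valence electrons.
All are still removing valence electrons, so compare the +2 ions as you would atoms: IE_3 generally rises across a period (higher Z_eff) and falls down a group (larger shell), subject to the usual subshell exceptions.
Valence configurations: B²⁺ [He]2s¹, Cl²⁺ [Ne]3s²3p³.
Tabulated IE_3 (kJ/mol): B 3660, Cl 3822.
Overall IE_3 order: B < Cl.

B < Cl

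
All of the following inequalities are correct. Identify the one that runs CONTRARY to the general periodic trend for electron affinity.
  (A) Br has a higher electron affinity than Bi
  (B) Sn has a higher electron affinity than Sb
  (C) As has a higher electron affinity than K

(B)

The general trend: electron affinity increases across a period and decreases down a group.
(A) Br (period 4, group 17) vs Bi (period 6, group 15): the stated order agrees with the simple trend.
(B) Sn (period 5, group 14) vs Sb (period 5, group 15): the stated order contradicts the simple trend.
(C) As (period 4, group 15) vs K (period 4, group 1): the stated order agrees with the simple trend.
The exception is (B): adding an electron to Sb's half-filled 5p³ is unfavourable, so Sn has the more exothermic EA.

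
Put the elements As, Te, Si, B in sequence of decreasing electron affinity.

Te > Si > As > B

Electron affinity generally becomes more exothermic across a period toward the halogens and less exothermic down a group.
A diagonal step moves right (one effect) and down (the opposite effect) at once.
As > B: period and group pull opposite ways; the across-period shift dominates (78 vs 27 kJ/mol).
Si > As: the two effects oppose for this pair; the down-group effect wins (134 vs 78 kJ/mol).
Te > Si: period and group pull opposite ways; the across-period shift dominates (190 vs 134 kJ/mol).
Tabulated electron affinity (kJ/mol): B 27, Si 134, As 78, Te 190.
So from highest to lowest: Te > Si > As > B.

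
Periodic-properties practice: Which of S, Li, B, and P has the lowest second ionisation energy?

The second ionization energy removes an electron from the +1 ion. For each element: S⁺ still has 5 valence electrons; Li⁺ is the bare [He] core; B⁺ still has 2 valence electrons; P⁺ still has 4 valence electrons.
Breaking into a closed-shell core is much more expensive than removing a leftover valence electron — Li has the largest IE_2 here.
Valence configurations: S⁺ [Ne]3s²3p³, B⁺ [He]2s², P⁺ [Ne]3s²3p².
Tabulated IE_2 (kJ/mol): S 2252, Li 7298, B 2427, P 1907.
So the second ionization energies run P < S < B < Li.

P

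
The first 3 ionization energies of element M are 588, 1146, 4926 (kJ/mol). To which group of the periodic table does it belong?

Group 2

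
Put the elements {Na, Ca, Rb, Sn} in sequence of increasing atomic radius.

Na is in period 3, group 1; Ca is in period 4, group 2; Rb is in period 5, group 1; Sn is in period 5, group 14.
Moving right in a period, electrons are added to the same shell under a stronger nuclear pull, so atoms get smaller; moving down, a new shell is opened and atoms get larger.
Neither a single period nor a single group — weigh both effects.
Na > Sn: period and group pull opposite ways; the across-period shift dominates (155 vs 140 pm).
Ca > Na: period and group pull opposite ways; the down-group shift dominates (171 vs 155 pm).
Rb > Ca: both effects reinforce here, so Rb is clearly the larger of the two.
For reference (pm): Na 155, Ca 171, Rb 210, Sn 140.
So from smallest to largest: Sn < Na < Ca < Rb.

Sn < Na < Ca < Rb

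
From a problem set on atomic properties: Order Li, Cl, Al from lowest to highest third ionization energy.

Al < Cl < Li

Consider each +2 ion: Li²⁺ is already 1 electron into the core; Cl²⁺ still has 5 valence electrons; Al²⁺ still has 1 valence electron.
Core electrons are held far more tightly than valence electrons, so Li tops the IE_3 order.
Valence configurations: Cl²⁺ [Ne]3s²3p³, Al²⁺ [Ne]3s¹.
Tabulated IE_3 (kJ/mol): Li 11815, Cl 3822, Al 2745.
Hence IE_3: Al < Cl < Li.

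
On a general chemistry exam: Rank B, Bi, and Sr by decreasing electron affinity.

Bi, B, Sr

B is in period 2, group 13; Sr is in period 5, group 2; Bi is in period 6, group 15.
Electron affinity generally becomes more exothermic across a period toward the halogens and less exothermic down a group.
Here both period and group differ, so the two effects have to be weighed against each other.
B > Sr: relative to Sr, both the across-period and down-group shifts push B's electron affinity up.
Bi > B: the two effects oppose for this pair; the across-period effect wins (91 vs 27 kJ/mol).
Approximate values (kJ/mol): B 27, Sr 5, Bi 91.
So from highest to lowest: Bi > B > Sr.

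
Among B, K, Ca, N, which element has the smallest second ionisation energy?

Ca

IE_2 is the cost of taking one more electron from the +1 cation: B⁺ still has 2 valence electrons; K⁺ is the bare [Ar] core; Ca⁺ still has 1 valence electron; N⁺ still has 4 valence electrons.
Breaking into a closed-shell core is much more expensive than removing a leftover valence electron — K has the largest IE_2 here.
Valence configurations: B⁺ [He]2s², Ca⁺ [Ar]4s¹, N⁺ [He]2s²2p².
Tabulated IE_2 (kJ/mol): B 2427, K 3052, Ca 1145, N 2856.
Overall IE_2 order: Ca < B < N < K.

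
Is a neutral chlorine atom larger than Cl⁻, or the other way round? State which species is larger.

Forming Cl⁻ adds 1 electron to Cl. More electron–electron repulsion in the same shell, with unchanged nuclear charge, lets the cloud expand.
An anion is larger than its parent atom: Cl⁻ > Cl.

Cl⁻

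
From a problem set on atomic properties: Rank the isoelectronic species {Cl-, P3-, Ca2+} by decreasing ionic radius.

P3- > Cl- > Ca2+

All of these have 18 electrons, so size is governed by nuclear charge alone: the more protons, the stronger the pull on the same electron cloud, and the smaller the ion.
Nuclear charges: Ca2+ (Z=20), Cl- (Z=17), P3- (Z=15).
Largest to smallest: P3- > Cl- > Ca2+.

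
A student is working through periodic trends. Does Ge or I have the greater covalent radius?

Across a period the added protons contract the valence shell; down a group each new principal shell makes the atom larger.
Here both period and group differ, so the two effects have to be weighed against each other.
I > Ge: period and group pull opposite ways; the down-group shift dominates (133 vs 121 pm).
For reference (pm): Ge 121, I 133.
So I has the greater covalent radius (I > Ge).

I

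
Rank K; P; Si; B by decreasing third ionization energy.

K > B > Si > P

After 2 electrons have been removed, what remains? K²⁺ is already 1 electron into the core; P²⁺ still has 3 valence electrons; Si²⁺ still has 2 valence electrons; B²⁺ still has 1 valence electron.
Pulling an electron out of a noble-gas core costs far more than removing a remaining valence electron, so K sits at the high end of IE_3.
Valence configurations: P²⁺ [Ne]3s²3p¹, Si²⁺ [Ne]3s², B²⁺ [He]2s¹.
P²⁺ loses a lone 3p electron whereas Si²⁺ must break into a filled 3s² pair, so IE_3(Si) > IE_3(P) even though P has the higher nuclear charge.
Tabulated IE_3 (kJ/mol): K 4420, P 2914, Si 3232, B 3660.
Hence IE_3: P < Si < B < K.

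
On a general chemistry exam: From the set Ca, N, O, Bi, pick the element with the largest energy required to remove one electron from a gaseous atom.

N is in period 2, group 15; O is in period 2, group 16; Ca is in period 4, group 2; Bi is in period 6, group 15.
Across a period the outer electron is held more tightly (higher IE₁); down a group it sits in a higher shell, more shielded, and comes off more easily.
Neither a single period nor a single group — weigh both effects.
Bi > Ca: the two effects oppose for this pair; the across-period effect wins (703 vs 590 kJ/mol).
O > Bi: both effects reinforce here, so O is clearly the higher of the two.
N > O: this pair runs against the simple trend — see the exception note.
Note the exception: N has a higher first ionization energy than O, contrary to the simple trend — pairing an electron in O's 2p⁴ costs repulsion energy, so O ionizes more easily than half-filled N (2p³).
For reference (kJ/mol): N 1402, O 1314, Ca 590, Bi 703.
The largest energy required to remove one electron from a gaseous atom among these belongs to N.

N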